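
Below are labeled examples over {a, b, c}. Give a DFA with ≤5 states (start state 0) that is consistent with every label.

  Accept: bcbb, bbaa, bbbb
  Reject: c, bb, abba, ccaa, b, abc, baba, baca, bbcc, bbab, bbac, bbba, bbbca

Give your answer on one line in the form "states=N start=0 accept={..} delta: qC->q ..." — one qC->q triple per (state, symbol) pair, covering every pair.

Grow the machine one transition at a time. Run the examples from 0; the earliest place one falls off (shortest prefix, ties alphabetical) gets sent to the lowest-numbered state that keeps every Accept/Reject pair distinguishable — a pair clashes when both reach the same state with identical unread suffix — and to a fresh state only if none does.
a: 0a undefined. 0a->0: ok.
b: 0b undefined. 0b->0: no, bbaa/bb meet in 0. Open state 1: 0b->1.
c: 0c undefined. 0c->0: ok.
ba: 1a undefined. 1a->0: ok.
bb: 1b undefined. 1b->0: no, bbaa/c meet in 0. 1b->1: no, bbaa/c meet in 0. Open state 2: 1b->2.
bc: 1c undefined. 1c->0: no, bcbb/bb meet in 2. 1c->1: ok.
bba: 2a undefined. 2a->0: no, bbaa/c meet in 0. 2a->1: no, bbaa/c meet in 0. 2a->2: no, bcbb/bbab meet in 2 with "b" left. Open state 3: 2a->3.
bbb: 2b undefined. 2b->0: no, bcbb/c meet in 0. 2b->1: no, bcbb/b meet in 1. 2b->2: no, bcbb/bb meet in 2. 2b->3: no, bcbb/abba meet in 3. Open state 4: 2b->4.
bbc: 2c undefined. 2c->0: ok.
bbaa: 3a undefined. 3a->0: no, bbaa/c meet in 0. 3a->1: no, bbaa/b meet in 1. 3a->2: no, bbaa/bb meet in 2. 3a->3: no, bbaa/abba meet in 3. 3a->4: ok.
bbab: 3b undefined. 3b->0: ok.
bbac: 3c undefined. 3c->0: ok.
bbba: 4a undefined. 4a->0: ok.
bbbb: 4b undefined. 4b->0: no, bbbb/c meet in 0. 4b->1: no, bbbb/b meet in 1. 4b->2: no, bbbb/bb meet in 2. 4b->3: no, bbbb/abba meet in 3. 4b->4: ok.
bbbc: 4c undefined. 4c->0: ok.
All examples now run through 5 states with every (state, symbol) defined. Accept strings end in {4}, Reject strings end in {0,1,2,3}; accept={4}.

states=5 start=0 accept={4} delta: 0a->0 0b->1 0c->0 1a->0 1b->2 1c->1 2a->3 2b->4 2c->0 3a->4 3b->0 3c->0 4a->0 4b->4 4c->0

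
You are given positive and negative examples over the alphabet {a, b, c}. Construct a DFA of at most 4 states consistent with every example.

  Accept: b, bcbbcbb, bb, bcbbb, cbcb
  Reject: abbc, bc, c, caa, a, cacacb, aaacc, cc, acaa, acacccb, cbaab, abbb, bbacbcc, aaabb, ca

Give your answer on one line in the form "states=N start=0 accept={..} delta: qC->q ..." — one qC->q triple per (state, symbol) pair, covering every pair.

states=4 start=0 accept={0} delta: 0a->1 0b->0 0c->2 1a->0 1b->1 1c->1 2a->2 2b->3 2c->1 3a->0 3b->0 3c->0

Fold the examples into a partial DFA from state 0: repeatedly fix the first undefined (state, symbol) met by the shortest-then-alphabetical prefix, trying targets in increasing order and rejecting any under which an Accept and a Reject string meet in one state with the same remainder; add a state when all current targets are rejected. Accepting states are where Accept strings end.
a: 0a undefined. 0a->0: no, bb/aaabb meet in 0 with "bb" left. Open state 1: 0a->1.
b: 0b undefined. 0b->0: ok.
c: 0c undefined. 0c->0: no, b/bc meet in 0. 0c->1: no, bcbbb/abbb meet in 1 with "bbb" left. Open state 2: 0c->2.
aa: 1a undefined. 1a->0: ok.
ab: 1b undefined. 1b->0: no, b/abbb meet in 0. 1b->1: ok.
ac: 1c undefined. 1c->0: no, b/abbc meet in 0. 1c->1: ok.
ca: 2a undefined. 2a->0: no, b/ca meet in 0. 2a->1: no, b/caa meet in 0. 2a->2: ok.
cb: 2b undefined. 2b->0: no, b/cbaab meet in 0. 2b->1: no, bcbbcbb/abbc meet in 1. 2b->2: no, bcbbb/bc meet in 2. Open state 3: 2b->3.
cc: 2c undefined. 2c->0: no, b/cc meet in 0. 2c->1: ok.
cba: 3a undefined. 3a->0: ok.
cbc: 3c undefined. 3c->0: ok.
bcbb: 3b undefined. 3b->0: ok.
All examples now run through 4 states with every (state, symbol) defined. Accept strings end in {0}, Reject strings end in {1,2,3}; accept={0}.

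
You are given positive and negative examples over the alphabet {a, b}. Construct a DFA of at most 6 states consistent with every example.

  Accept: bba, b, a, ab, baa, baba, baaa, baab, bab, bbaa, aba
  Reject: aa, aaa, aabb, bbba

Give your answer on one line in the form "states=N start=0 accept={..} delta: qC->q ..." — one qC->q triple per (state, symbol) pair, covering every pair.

states=5 start=0 accept={0,1,2,4} delta: 0a->1 0b->2 1a->3 1b->0 2a->2 2b->4 3a->3 3b->3 4a->0 4b->1

Grow the machine one transition at a time. Run the examples from 0; the earliest place one falls off (shortest prefix, ties alphabetical) gets sent to the lowest-numbered state that keeps every Accept/Reject pair distinguishable — a pair clashes when both reach the same state with identical unread suffix — and to a fresh state only if none does.
a: 0a undefined. 0a->0: no, a/aa meet in 0. Open state 1: 0a->1.
b: 0b undefined. 0b->0: no, bba/bbba meet in 1. 0b->1: no, baa/aaa meet in 1 with "aa" left. Open state 2: 0b->2.
aa: 1a undefined. 1a->0: no, a/aaa meet in 1. 1a->1: no, a/aa meet in 1. 1a->2: no, b/aa meet in 2. Open state 3: 1a->3.
ab: 1b undefined. 1b->0: ok.
ba: 2a undefined. 2a->0: no, baaa/aa meet in 3. 2a->1: no, baa/aa meet in 3. 2a->2: ok.
bb: 2b undefined. 2b->0: no, b/bbba meet in 2. 2b->1: no, bba/aa meet in 3. 2b->2: no, bba/bbba meet in 2. 2b->3: no, bba/aaa meet in 3 with "a" left. Open state 4: 2b->4.
aaa: 3a undefined. 3a->0: no, ab/aaa meet in 0. 3a->1: no, a/aaa meet in 1. 3a->2: no, b/aaa meet in 2. 3a->3: ok.
aab: 3b undefined. 3b->0: no, b/aabb meet in 2. 3b->1: no, ab/aabb meet in 0. 3b->2: no, baab/aabb meet in 4. 3b->3: ok.
bba: 4a undefined. 4a->0: ok.
bbb: 4b undefined. 4b->0: no, a/bbba meet in 1. 4b->1: ok.
All examples now run through 5 states with every (state, symbol) defined. Accept strings end in {0,1,2,4}, Reject strings end in {3}; accept={0,1,2,4}.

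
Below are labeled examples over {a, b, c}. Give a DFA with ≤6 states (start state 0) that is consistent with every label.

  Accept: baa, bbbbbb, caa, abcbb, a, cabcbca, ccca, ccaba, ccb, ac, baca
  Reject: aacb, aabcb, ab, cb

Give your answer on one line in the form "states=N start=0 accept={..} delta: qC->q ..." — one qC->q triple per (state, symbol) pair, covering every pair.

states=3 start=0 accept={0,2} delta: 0a->0 0b->1 0c->2 1a->0 1b->0 1c->0 2a->0 2b->1 2c->1

Grow the machine one transition at a time. Run the examples from 0; the earliest place one falls off (shortest prefix, ties alphabetical) gets sent to the lowest-numbered state that keeps every Accept/Reject pair distinguishable — a pair clashes when both reach the same state with identical unread suffix — and to a fresh state only if none does.
a: 0a undefined. 0a->0: ok.
b: 0b undefined. 0b->0: no, baa/ab meet in 0. Open state 1: 0b->1.
c: 0c undefined. 0c->0: no, ccb/aacb meet in 1. 0c->1: no, ccb/aabcb meet in 1 with "cb" left. Open state 2: 0c->2.
ba: 1a undefined. 1a->0: ok.
bb: 1b undefined. 1b->0: ok.
ca: 2a undefined. 2a->0: ok.
cb: 2b undefined. 2b->0: no, baa/aacb meet in 0. 2b->1: ok.
cc: 2c undefined. 2c->0: no, ccb/aacb meet in 1. 2c->1: ok.
abc: 1c undefined. 1c->0: ok.
All examples now run through 3 states with every (state, symbol) defined. Accept strings end in {0,2}, Reject strings end in {1}; accept={0,2}.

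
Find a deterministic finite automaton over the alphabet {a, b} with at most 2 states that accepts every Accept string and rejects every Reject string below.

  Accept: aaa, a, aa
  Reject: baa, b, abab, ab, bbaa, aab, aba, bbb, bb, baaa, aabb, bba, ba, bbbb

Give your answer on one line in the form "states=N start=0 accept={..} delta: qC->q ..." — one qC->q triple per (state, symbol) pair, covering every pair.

Grow the machine one transition at a time. Run the examples from 0; the earliest place one falls off (shortest prefix, ties alphabetical) gets sent to the lowest-numbered state that keeps every Accept/Reject pair distinguishable — a pair clashes when both reach the same state with identical unread suffix — and to a fresh state only if none does.
a: 0a undefined. 0a->0: ok.
b: 0b undefined. 0b->0: no, aaa/baa meet in 0. Open state 1: 0b->1.
ba: 1a undefined. 1a->0: no, aaa/baa meet in 0. 1a->1: ok.
bb: 1b undefined. 1b->0: no, aaa/abab meet in 0. 1b->1: ok.
All examples now run through 2 states with every (state, symbol) defined. Accept strings end in {0}, Reject strings end in {1}; accept={0}.

states=2 start=0 accept={0} delta: 0a->0 0b->1 1a->1 1b->1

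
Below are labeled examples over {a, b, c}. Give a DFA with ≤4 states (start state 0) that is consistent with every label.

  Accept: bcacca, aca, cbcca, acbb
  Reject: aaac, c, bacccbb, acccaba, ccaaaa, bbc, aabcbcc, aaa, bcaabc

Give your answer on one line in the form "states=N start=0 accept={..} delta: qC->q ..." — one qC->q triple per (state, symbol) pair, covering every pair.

states=3 start=0 accept={2} delta: 0a->0 0b->0 0c->1 1a->2 1b->2 1c->2 2a->0 2b->2 2c->0

Grow the machine one transition at a time. Run the examples from 0; the earliest place one falls off (shortest prefix, ties alphabetical) gets sent to the lowest-numbered state that keeps every Accept/Reject pair distinguishable — a pair clashes when both reach the same state with identical unread suffix — and to a fresh state only if none does.
a: 0a undefined. 0a->0: ok.
b: 0b undefined. 0b->0: ok.
c: 0c undefined. 0c->0: no, bcacca/aaac meet in 0. Open state 1: 0c->1.
cb: 1b undefined. 1b->0: no, acbb/aaa meet in 0. 1b->1: no, acbb/aaac meet in 1. Open state 2: 1b->2.
cc: 1c undefined. 1c->0: no, acbb/bacccbb meet in 2 with "b" left. 1c->1: no, acbb/bacccbb meet in 2 with "b" left. 1c->2: ok.
aca: 1a undefined. 1a->0: no, aca/aaa meet in 0. 1a->1: no, aca/aaac meet in 1. 1a->2: ok.
cbc: 2c undefined. 2c->0: ok.
cca: 2a undefined. 2a->0: ok.
acbb: 2b undefined. 2b->0: no, acbb/bacccbb meet in 0. 2b->1: no, acbb/aaac meet in 1. 2b->2: ok.
All examples now run through 3 states with every (state, symbol) defined. Accept strings end in {2}, Reject strings end in {0,1}; accept={2}.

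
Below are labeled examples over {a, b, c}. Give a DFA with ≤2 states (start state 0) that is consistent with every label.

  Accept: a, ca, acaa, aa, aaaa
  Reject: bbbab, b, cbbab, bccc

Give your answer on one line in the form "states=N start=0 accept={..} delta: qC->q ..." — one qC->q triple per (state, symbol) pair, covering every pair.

states=2 start=0 accept={0} delta: 0a->0 0b->1 0c->0 1a->0 1b->0 1c->1

State merging on the prefix tree: take the shortest (then alphabetical) example prefix whose next move is undefined and point that move at state 0, else 1, else 2, ...; a target is out if some Accept/Reject pair would then sit in one state with the same input left (inseparable). If every existing state is out, open a new one.
a: 0a undefined. 0a->0: ok.
b: 0b undefined. 0b->0: no, a/bbbab meet in 0. Open state 1: 0b->1.
c: 0c undefined. 0c->0: ok.
bb: 1b undefined. 1b->0: ok.
bc: 1c undefined. 1c->0: no, a/bccc meet in 0. 1c->1: ok.
bbba: 1a undefined. 1a->0: ok.
All examples now run through 2 states with every (state, symbol) defined. Accept strings end in {0}, Reject strings end in {1}; accept={0}.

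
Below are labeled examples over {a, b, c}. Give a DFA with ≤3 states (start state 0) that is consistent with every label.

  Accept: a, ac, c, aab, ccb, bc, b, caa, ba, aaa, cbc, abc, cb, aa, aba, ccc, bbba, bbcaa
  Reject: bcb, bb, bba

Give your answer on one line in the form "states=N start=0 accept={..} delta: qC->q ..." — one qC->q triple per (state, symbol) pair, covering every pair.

Grow the machine one transition at a time. Run the examples from 0; the earliest place one falls off (shortest prefix, ties alphabetical) gets sent to the lowest-numbered state that keeps every Accept/Reject pair distinguishable — a pair clashes when both reach the same state with identical unread suffix — and to a fresh state only if none does.
a: 0a undefined. 0a->0: ok.
b: 0b undefined. 0b->0: no, a/bb meet in 0. Open state 1: 0b->1.
c: 0c undefined. 0c->0: ok.
ba: 1a undefined. 1a->0: ok.
bb: 1b undefined. 1b->0: no, a/bb meet in 0. 1b->1: no, a/bba meet in 0. Open state 2: 1b->2.
bc: 1c undefined. 1c->0: no, aab/bcb meet in 1. 1c->1: ok.
bba: 2a undefined. 2a->0: no, a/bba meet in 0. 2a->1: no, aab/bba meet in 1. 2a->2: ok.
bbb: 2b undefined. 2b->0: ok.
bbc: 2c undefined. 2c->0: ok.
All examples now run through 3 states with every (state, symbol) defined. Accept strings end in {0,1}, Reject strings end in {2}; accept={0,1}.

states=3 start=0 accept={0,1} delta: 0a->0 0b->1 0c->0 1a->0 1b->2 1c->1 2a->2 2b->0 2c->0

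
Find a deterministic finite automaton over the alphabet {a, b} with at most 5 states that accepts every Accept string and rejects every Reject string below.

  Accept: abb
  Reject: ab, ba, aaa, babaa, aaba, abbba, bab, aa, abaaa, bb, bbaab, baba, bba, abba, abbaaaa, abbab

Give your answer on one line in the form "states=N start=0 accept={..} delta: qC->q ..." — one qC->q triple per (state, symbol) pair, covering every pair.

Grow the machine one transition at a time. Run the examples from 0; the earliest place one falls off (shortest prefix, ties alphabetical) gets sent to the lowest-numbered state that keeps every Accept/Reject pair distinguishable — a pair clashes when both reach the same state with identical unread suffix — and to a fresh state only if none does.
a: 0a undefined. 0a->0: no, abb/bb meet in 0 with "bb" left. Open state 1: 0a->1.
b: 0b undefined. 0b->0: ok.
aa: 1a undefined. 1a->0: ok.
ab: 1b undefined. 1b->0: no, abb/ab meet in 0. 1b->1: no, abb/ab meet in 1. Open state 2: 1b->2.
aba: 2a undefined. 2a->0: ok.
abb: 2b undefined. 2b->0: no, abb/aa meet in 0. 2b->1: no, abb/ba meet in 1. 2b->2: no, abb/ab meet in 2. Open state 3: 2b->3.
abba: 3a undefined. 3a->0: ok.
abbb: 3b undefined. 3b->0: ok.
All examples now run through 4 states with every (state, symbol) defined. Accept strings end in {3}, Reject strings end in {0,1,2}; accept={3}.

states=4 start=0 accept={3} delta: 0a->1 0b->0 1a->0 1b->2 2a->0 2b->3 3a->0 3b->0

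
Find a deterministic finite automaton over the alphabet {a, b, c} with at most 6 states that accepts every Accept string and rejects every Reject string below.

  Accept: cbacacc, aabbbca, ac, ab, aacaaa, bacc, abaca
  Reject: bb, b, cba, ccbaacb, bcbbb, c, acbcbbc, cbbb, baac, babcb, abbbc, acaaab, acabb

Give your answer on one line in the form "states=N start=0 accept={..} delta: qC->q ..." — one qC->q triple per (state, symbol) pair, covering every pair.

states=4 start=0 accept={2,3} delta: 0a->1 0b->0 0c->0 1a->2 1b->2 1c->3 2a->3 2b->1 2c->0 3a->3 3b->0 3c->3

Fold the examples into a partial DFA from state 0: repeatedly fix the first undefined (state, symbol) met by the shortest-then-alphabetical prefix, trying targets in increasing order and rejecting any under which an Accept and a Reject string meet in one state with the same remainder; add a state when all current targets are rejected. Accepting states are where Accept strings end.
a: 0a undefined. 0a->0: no, ac/c meet in 0 with "c" left. Open state 1: 0a->1.
b: 0b undefined. 0b->0: ok.
c: 0c undefined. 0c->0: ok.
aa: 1a undefined. 1a->0: no, aabbbca/cba meet in 1. 1a->1: no, ac/baac meet in 1 with "c" left. Open state 2: 1a->2.
ab: 1b undefined. 1b->0: no, ab/bb meet in 0. 1b->1: no, ac/abbbc meet in 1 with "c" left. 1b->2: ok.
ac: 1c undefined. 1c->0: no, cbacacc/bb meet in 0. 1c->1: no, ac/cba meet in 1. 1c->2: no, bacc/baac meet in 2 with "c" left. Open state 3: 1c->3.
aab: 2b undefined. 2b->0: no, aabbbca/cba meet in 1. 2b->1: ok.
aac: 2c undefined. 2c->0: ok.
aba: 2a undefined. 2a->0: no, aacaaa/bb meet in 0. 2a->1: no, aacaaa/cba meet in 1. 2a->2: no, abaca/cba meet in 1. 2a->3: ok.
aca: 3a undefined. 3a->0: no, cbacacc/bb meet in 0. 3a->1: no, aabbbca/cba meet in 1. 3a->2: no, cbacacc/bb meet in 0. 3a->3: ok.
acb: 3b undefined. 3b->0: ok.
abac: 3c undefined. 3c->0: no, cbacacc/bb meet in 0. 3c->1: no, bacc/cba meet in 1. 3c->2: no, cbacacc/bb meet in 0. 3c->3: ok.
All examples now run through 4 states with every (state, symbol) defined. Accept strings end in {2,3}, Reject strings end in {0,1}; accept={2,3}.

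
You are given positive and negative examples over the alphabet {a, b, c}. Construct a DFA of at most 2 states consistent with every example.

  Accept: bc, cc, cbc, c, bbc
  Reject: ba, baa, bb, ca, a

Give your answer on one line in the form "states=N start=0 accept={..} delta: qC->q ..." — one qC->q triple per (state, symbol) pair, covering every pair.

Fold the examples into a partial DFA from state 0: repeatedly fix the first undefined (state, symbol) met by the shortest-then-alphabetical prefix, trying targets in increasing order and rejecting any under which an Accept and a Reject string meet in one state with the same remainder; add a state when all current targets are rejected. Accepting states are where Accept strings end.
a: 0a undefined. 0a->0: ok.
b: 0b undefined. 0b->0: ok.
c: 0c undefined. 0c->0: no, bc/ba meet in 0. Open state 1: 0c->1.
ca: 1a undefined. 1a->0: ok.
cb: 1b undefined. 1b->0: ok.
cc: 1c undefined. 1c->0: no, cc/ba meet in 0. 1c->1: ok.
All examples now run through 2 states with every (state, symbol) defined. Accept strings end in {1}, Reject strings end in {0}; accept={1}.

states=2 start=0 accept={1} delta: 0a->0 0b->0 0c->1 1a->0 1b->0 1c->1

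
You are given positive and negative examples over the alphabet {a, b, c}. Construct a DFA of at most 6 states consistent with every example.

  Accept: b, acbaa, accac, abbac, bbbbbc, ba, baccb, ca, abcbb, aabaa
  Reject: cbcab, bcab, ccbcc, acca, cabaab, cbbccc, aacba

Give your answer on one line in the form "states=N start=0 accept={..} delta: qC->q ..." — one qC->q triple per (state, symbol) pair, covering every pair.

states=4 start=0 accept={0,1} delta: 0a->0 0b->0 0c->1 1a->1 1b->2 1c->2 2a->3 2b->0 2c->2 3a->1 3b->2 3c->0

State merging on the prefix tree: take the shortest (then alphabetical) example prefix whose next move is undefined and point that move at state 0, else 1, else 2, ...; a target is out if some Accept/Reject pair would then sit in one state with the same input left (inseparable). If every existing state is out, open a new one.
a: 0a undefined. 0a->0: ok.
b: 0b undefined. 0b->0: ok.
c: 0c undefined. 0c->0: no, b/cbcab meet in 0. Open state 1: 0c->1.
ca: 1a undefined. 1a->0: no, b/bcab meet in 0. 1a->1: ok.
cb: 1b undefined. 1b->0: no, b/cbcab meet in 0. 1b->1: no, acbaa/bcab meet in 1. Open state 2: 1b->2.
cc: 1c undefined. 1c->0: no, b/ccbcc meet in 0. 1c->1: no, accac/acca meet in 1. 1c->2: ok.
cbb: 2b undefined. 2b->0: ok.
cbc: 2c undefined. 2c->0: no, b/cbcab meet in 0. 2c->1: no, abbac/cbbccc meet in 1. 2c->2: ok.
acba: 2a undefined. 2a->0: no, b/cbcab meet in 0. 2a->1: no, acbaa/acca meet in 1. 2a->2: no, b/cbcab meet in 0. Open state 3: 2a->3.
acbaa: 3a undefined. 3a->0: no, b/cabaab meet in 0. 3a->1: ok.
accac: 3c undefined. 3c->0: ok.
cbcab: 3b undefined. 3b->0: no, b/cbcab meet in 0. 3b->1: no, acbaa/cbcab meet in 1. 3b->2: ok.
All examples now run through 4 states with every (state, symbol) defined. Accept strings end in {0,1}, Reject strings end in {2,3}; accept={0,1}.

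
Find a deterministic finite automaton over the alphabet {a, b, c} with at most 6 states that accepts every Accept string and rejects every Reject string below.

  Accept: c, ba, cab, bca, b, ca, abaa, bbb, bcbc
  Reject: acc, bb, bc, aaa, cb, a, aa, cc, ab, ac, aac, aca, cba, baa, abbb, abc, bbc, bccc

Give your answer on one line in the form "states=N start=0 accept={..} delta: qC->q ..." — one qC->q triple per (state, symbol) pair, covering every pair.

states=5 start=0 accept={0,2} delta: 0a->1 0b->2 0c->2 1a->1 1b->3 1c->1 2a->0 2b->3 2c->4 3a->4 3b->2 3c->1 4a->0 4b->0 4c->1

Grow the machine one transition at a time. Run the examples from 0; the earliest place one falls off (shortest prefix, ties alphabetical) gets sent to the lowest-numbered state that keeps every Accept/Reject pair distinguishable — a pair clashes when both reach the same state with identical unread suffix — and to a fresh state only if none does.
a: 0a undefined. 0a->0: no, c/ac meet in 0 with "c" left. Open state 1: 0a->1.
b: 0b undefined. 0b->0: no, c/bc meet in 0 with "c" left. 0b->1: no, ba/aa meet in 1 with "a" left. Open state 2: 0b->2.
c: 0c undefined. 0c->0: no, c/cc meet in 0. 0c->1: no, c/a meet in 1. 0c->2: ok.
aa: 1a undefined. 1a->0: no, c/aac meet in 2. 1a->1: ok.
ab: 1b undefined. 1b->0: no, c/abc meet in 2. 1b->1: no, abaa/aaa meet in 1. 1b->2: no, c/ab meet in 2. Open state 3: 1b->3.
ac: 1c undefined. 1c->0: no, c/acc meet in 2. 1c->1: ok.
ba: 2a undefined. 2a->0: ok.
bb: 2b undefined. 2b->0: no, c/bbc meet in 2. 2b->1: no, bbb/ab meet in 3. 2b->2: no, c/bb meet in 2. 2b->3: ok.
bc: 2c undefined. 2c->0: no, ba/bc meet in 0. 2c->1: no, bca/acc meet in 1. 2c->2: no, c/bc meet in 2. 2c->3: no, bca/cba meet in 3 with "a" left. Open state 4: 2c->4.
aba: 3a undefined. 3a->0: no, ba/cba meet in 0. 3a->1: no, abaa/acc meet in 1. 3a->2: no, c/cba meet in 2. 3a->3: no, abaa/bb meet in 3. 3a->4: ok.
abb: 3b undefined. 3b->0: no, c/abbb meet in 2. 3b->1: no, bbb/acc meet in 1. 3b->2: ok.
abc: 3c undefined. 3c->0: no, ba/abc meet in 0. 3c->1: ok.
bca: 4a undefined. 4a->0: ok.
bcb: 4b undefined. 4b->0: ok.
bcc: 4c undefined. 4c->0: no, c/bccc meet in 2. 4c->1: ok.
All examples now run through 5 states with every (state, symbol) defined. Accept strings end in {0,2}, Reject strings end in {1,3,4}; accept={0,2}.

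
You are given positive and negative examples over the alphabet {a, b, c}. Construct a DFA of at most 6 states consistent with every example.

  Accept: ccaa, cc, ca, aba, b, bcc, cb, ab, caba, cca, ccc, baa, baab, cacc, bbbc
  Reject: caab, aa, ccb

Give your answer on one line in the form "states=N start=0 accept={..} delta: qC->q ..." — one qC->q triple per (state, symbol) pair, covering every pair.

states=4 start=0 accept={1,3} delta: 0a->0 0b->1 0c->2 1a->1 1b->1 1c->1 2a->3 2b->1 2c->3 3a->3 3b->2 3c->1

Fold the examples into a partial DFA from state 0: repeatedly fix the first undefined (state, symbol) met by the shortest-then-alphabetical prefix, trying targets in increasing order and rejecting any under which an Accept and a Reject string meet in one state with the same remainder; add a state when all current targets are rejected. Accepting states are where Accept strings end.
a: 0a undefined. 0a->0: ok.
b: 0b undefined. 0b->0: no, aba/aa meet in 0. Open state 1: 0b->1.
c: 0c undefined. 0c->0: no, ccaa/aa meet in 0. 0c->1: no, baab/caab meet in 1 with "aab" left. Open state 2: 0c->2.
ba: 1a undefined. 1a->0: no, aba/aa meet in 0. 1a->1: ok.
bb: 1b undefined. 1b->0: no, baab/aa meet in 0. 1b->1: ok.
bc: 1c undefined. 1c->0: no, bbbc/aa meet in 0. 1c->1: ok.
ca: 2a undefined. 2a->0: no, ca/aa meet in 0. 2a->1: no, ca/caab meet in 1. 2a->2: no, cb/caab meet in 2 with "b" left. Open state 3: 2a->3.
cb: 2b undefined. 2b->0: no, cb/aa meet in 0. 2b->1: ok.
cc: 2c undefined. 2c->0: no, ccaa/aa meet in 0. 2c->1: no, ccaa/ccb meet in 1. 2c->2: no, aba/ccb meet in 1. 2c->3: ok.
caa: 3a undefined. 3a->0: no, ccaa/aa meet in 0. 3a->1: no, ccaa/caab meet in 1. 3a->2: no, aba/caab meet in 1. 3a->3: ok.
cab: 3b undefined. 3b->0: no, caba/caab meet in 0. 3b->1: no, aba/caab meet in 1. 3b->2: ok.
cac: 3c undefined. 3c->0: no, ccc/aa meet in 0. 3c->1: ok.
All examples now run through 4 states with every (state, symbol) defined. Accept strings end in {1,3}, Reject strings end in {0,2}; accept={1,3}.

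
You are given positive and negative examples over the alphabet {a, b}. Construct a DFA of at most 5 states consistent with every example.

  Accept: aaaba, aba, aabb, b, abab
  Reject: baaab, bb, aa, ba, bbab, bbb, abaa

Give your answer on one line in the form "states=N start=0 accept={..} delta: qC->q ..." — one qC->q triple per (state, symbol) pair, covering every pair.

Fold the examples into a partial DFA from state 0: repeatedly fix the first undefined (state, symbol) met by the shortest-then-alphabetical prefix, trying targets in increasing order and rejecting any under which an Accept and a Reject string meet in one state with the same remainder; add a state when all current targets are rejected. Accepting states are where Accept strings end.
a: 0a undefined. 0a->0: no, aaaba/ba meet in 0 with "ba" left. Open state 1: 0a->1.
b: 0b undefined. 0b->0: no, b/bb meet in 0. 0b->1: no, abab/bbab meet in 1 with "bab" left. Open state 2: 0b->2.
aa: 1a undefined. 1a->0: no, aabb/bb meet in 2 with "b" left. 1a->1: ok.
ab: 1b undefined. 1b->0: no, aaaba/aa meet in 1. 1b->1: no, aaaba/aa meet in 1. 1b->2: no, aaaba/ba meet in 2 with "a" left. Open state 3: 1b->3.
ba: 2a undefined. 2a->0: ok.
bb: 2b undefined. 2b->0: no, b/bbb meet in 2. 2b->1: ok.
aba: 3a undefined. 3a->0: no, aaaba/ba meet in 0. 3a->1: no, aaaba/bb meet in 1. 3a->2: no, abab/bb meet in 1. 3a->3: no, aaaba/baaab meet in 3. Open state 4: 3a->4.
aabb: 3b undefined. 3b->0: no, aabb/ba meet in 0. 3b->1: no, aabb/bb meet in 1. 3b->2: ok.
abaa: 4a undefined. 4a->0: ok.
abab: 4b undefined. 4b->0: no, abab/ba meet in 0. 4b->1: no, abab/bb meet in 1. 4b->2: ok.
All examples now run through 5 states with every (state, symbol) defined. Accept strings end in {2,4}, Reject strings end in {0,1,3}; accept={2,4}.

states=5 start=0 accept={2,4} delta: 0a->1 0b->2 1a->1 1b->3 2a->0 2b->1 3a->4 3b->2 4a->0 4b->2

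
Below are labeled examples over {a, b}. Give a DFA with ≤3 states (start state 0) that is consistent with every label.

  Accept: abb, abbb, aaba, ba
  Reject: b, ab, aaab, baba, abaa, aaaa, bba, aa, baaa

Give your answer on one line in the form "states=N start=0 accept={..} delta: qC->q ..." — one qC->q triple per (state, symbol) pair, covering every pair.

states=3 start=0 accept={2} delta: 0a->0 0b->1 1a->2 1b->2 2a->0 2b->2

Grow the machine one transition at a time. Run the examples from 0; the earliest place one falls off (shortest prefix, ties alphabetical) gets sent to the lowest-numbered state that keeps every Accept/Reject pair distinguishable — a pair clashes when both reach the same state with identical unread suffix — and to a fresh state only if none does.
a: 0a undefined. 0a->0: ok.
b: 0b undefined. 0b->0: no, abb/b meet in 0. Open state 1: 0b->1.
ba: 1a undefined. 1a->0: no, aaba/baba meet in 0. 1a->1: no, aaba/b meet in 1. Open state 2: 1a->2.
bb: 1b undefined. 1b->0: no, abb/aaaa meet in 0. 1b->1: no, abb/b meet in 1. 1b->2: ok.
baa: 2a undefined. 2a->0: ok.
bab: 2b undefined. 2b->0: no, abbb/baba meet in 0. 2b->1: no, abb/baba meet in 2. 2b->2: ok.
All examples now run through 3 states with every (state, symbol) defined. Accept strings end in {2}, Reject strings end in {0,1}; accept={2}.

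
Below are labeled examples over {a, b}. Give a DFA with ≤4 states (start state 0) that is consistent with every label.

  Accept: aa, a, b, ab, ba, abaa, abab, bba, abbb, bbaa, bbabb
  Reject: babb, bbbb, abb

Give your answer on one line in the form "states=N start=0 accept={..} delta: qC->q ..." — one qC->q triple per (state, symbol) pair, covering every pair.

states=3 start=0 accept={0,1} delta: 0a->0 0b->1 1a->0 1b->2 2a->1 2b->1

Fold the examples into a partial DFA from state 0: repeatedly fix the first undefined (state, symbol) met by the shortest-then-alphabetical prefix, trying targets in increasing order and rejecting any under which an Accept and a Reject string meet in one state with the same remainder; add a state when all current targets are rejected. Accepting states are where Accept strings end.
a: 0a undefined. 0a->0: ok.
b: 0b undefined. 0b->0: no, aa/babb meet in 0. Open state 1: 0b->1.
ba: 1a undefined. 1a->0: ok.
bb: 1b undefined. 1b->0: no, aa/babb meet in 0. 1b->1: no, b/babb meet in 1. Open state 2: 1b->2.
bba: 2a undefined. 2a->0: no, bbabb/babb meet in 2. 2a->1: ok.
bbb: 2b undefined. 2b->0: no, b/bbbb meet in 1. 2b->1: ok.
All examples now run through 3 states with every (state, symbol) defined. Accept strings end in {0,1}, Reject strings end in {2}; accept={0,1}.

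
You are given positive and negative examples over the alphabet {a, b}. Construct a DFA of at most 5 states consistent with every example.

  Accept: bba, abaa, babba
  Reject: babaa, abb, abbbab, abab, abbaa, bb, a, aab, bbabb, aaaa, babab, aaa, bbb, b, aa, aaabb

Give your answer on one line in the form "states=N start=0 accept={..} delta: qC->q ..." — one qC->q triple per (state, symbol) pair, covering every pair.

Fold the examples into a partial DFA from state 0: repeatedly fix the first undefined (state, symbol) met by the shortest-then-alphabetical prefix, trying targets in increasing order and rejecting any under which an Accept and a Reject string meet in one state with the same remainder; add a state when all current targets are rejected. Accepting states are where Accept strings end.
a: 0a undefined. 0a->0: ok.
b: 0b undefined. 0b->0: no, bba/babaa meet in 0. Open state 1: 0b->1.
ba: 1a undefined. 1a->0: no, abaa/babaa meet in 0. 1a->1: no, abaa/aab meet in 1. Open state 2: 1a->2.
bb: 1b undefined. 1b->0: no, bba/abb meet in 0. 1b->1: no, abaa/abbaa meet in 2 with "a" left. 1b->2: ok.
bab: 2b undefined. 2b->0: no, babba/abb meet in 2. 2b->1: no, bba/babaa meet in 2 with "a" left. 2b->2: ok.
bba: 2a undefined. 2a->0: no, bba/babaa meet in 0. 2a->1: no, bba/aab meet in 1. 2a->2: no, bba/babaa meet in 2. Open state 3: 2a->3.
bbab: 3b undefined. 3b->0: ok.
abbaa: 3a undefined. 3a->0: ok.
All examples now run through 4 states with every (state, symbol) defined. Accept strings end in {3}, Reject strings end in {0,1,2}; accept={3}.

states=4 start=0 accept={3} delta: 0a->0 0b->1 1a->2 1b->2 2a->3 2b->2 3a->0 3b->0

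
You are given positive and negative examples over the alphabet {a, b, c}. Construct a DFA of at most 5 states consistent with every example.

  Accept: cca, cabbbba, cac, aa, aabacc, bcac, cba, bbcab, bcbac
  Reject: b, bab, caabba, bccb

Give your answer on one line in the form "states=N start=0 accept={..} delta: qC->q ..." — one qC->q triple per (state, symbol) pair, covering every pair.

Grow the machine one transition at a time. Run the examples from 0; the earliest place one falls off (shortest prefix, ties alphabetical) gets sent to the lowest-numbered state that keeps every Accept/Reject pair distinguishable — a pair clashes when both reach the same state with identical unread suffix — and to a fresh state only if none does.
a: 0a undefined. 0a->0: ok.
b: 0b undefined. 0b->0: no, aa/b meet in 0. Open state 1: 0b->1.
c: 0c undefined. 0c->0: ok.
ba: 1a undefined. 1a->0: ok.
bb: 1b undefined. 1b->0: no, cca/caabba meet in 0. 1b->1: no, cca/caabba meet in 0. Open state 2: 1b->2.
bc: 1c undefined. 1c->0: ok.
bbc: 2c undefined. 2c->0: no, bbcab/b meet in 1. 2c->1: no, bbcab/b meet in 1. 2c->2: ok.
bbca: 2a undefined. 2a->0: no, cca/caabba meet in 0. 2a->1: ok.
cabbb: 2b undefined. 2b->0: ok.
All examples now run through 3 states with every (state, symbol) defined. Accept strings end in {0,2}, Reject strings end in {1}; accept={0,2}.

states=3 start=0 accept={0,2} delta: 0a->0 0b->1 0c->0 1a->0 1b->2 1c->0 2a->1 2b->0 2c->2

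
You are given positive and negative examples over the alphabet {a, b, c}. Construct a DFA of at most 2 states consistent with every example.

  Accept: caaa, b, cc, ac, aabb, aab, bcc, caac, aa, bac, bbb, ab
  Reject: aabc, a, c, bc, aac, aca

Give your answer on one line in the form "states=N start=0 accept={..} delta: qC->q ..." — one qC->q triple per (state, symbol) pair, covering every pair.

states=2 start=0 accept={0} delta: 0a->1 0b->0 0c->1 1a->0 1b->0 1c->0

Grow the machine one transition at a time. Run the examples from 0; the earliest place one falls off (shortest prefix, ties alphabetical) gets sent to the lowest-numbered state that keeps every Accept/Reject pair distinguishable — a pair clashes when both reach the same state with identical unread suffix — and to a fresh state only if none does.
a: 0a undefined. 0a->0: no, ac/c meet in 0 with "c" left. Open state 1: 0a->1.
b: 0b undefined. 0b->0: ok.
c: 0c undefined. 0c->0: no, b/c meet in 0. 0c->1: ok.
aa: 1a undefined. 1a->0: ok.
ab: 1b undefined. 1b->0: ok.
ac: 1c undefined. 1c->0: ok.
All examples now run through 2 states with every (state, symbol) defined. Accept strings end in {0}, Reject strings end in {1}; accept={0}.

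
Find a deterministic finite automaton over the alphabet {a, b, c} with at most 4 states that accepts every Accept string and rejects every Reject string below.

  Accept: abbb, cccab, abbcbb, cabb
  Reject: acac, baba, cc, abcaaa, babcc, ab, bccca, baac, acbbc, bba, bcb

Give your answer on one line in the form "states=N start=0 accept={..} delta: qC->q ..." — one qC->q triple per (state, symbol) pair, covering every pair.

states=4 start=0 accept={2} delta: 0a->0 0b->1 0c->1 1a->0 1b->2 1c->3 2a->0 2b->2 2c->0 3a->1 3b->0 3c->3

State merging on the prefix tree: take the shortest (then alphabetical) example prefix whose next move is undefined and point that move at state 0, else 1, else 2, ...; a target is out if some Accept/Reject pair would then sit in one state with the same input left (inseparable). If every existing state is out, open a new one.
a: 0a undefined. 0a->0: ok.
b: 0b undefined. 0b->0: no, abbb/baba meet in 0. Open state 1: 0b->1.
c: 0c undefined. 0c->0: no, cccab/ab meet in 1. 0c->1: ok.
ba: 1a undefined. 1a->0: ok.
bb: 1b undefined. 1b->0: no, abbb/acac meet in 1. 1b->1: no, abbb/acac meet in 1. Open state 2: 1b->2.
bc: 1c undefined. 1c->0: no, cccab/acac meet in 1. 1c->1: no, cccab/acac meet in 1. 1c->2: no, abbb/bcb meet in 2 with "b" left. Open state 3: 1c->3.
bba: 2a undefined. 2a->0: ok.
bcb: 3b undefined. 3b->0: ok.
bcc: 3c undefined. 3c->0: no, cccab/acac meet in 1. 3c->1: no, cccab/acac meet in 1. 3c->2: no, cccab/acac meet in 1. 3c->3: ok.
abbb: 2b undefined. 2b->0: no, abbb/baba meet in 0. 2b->1: no, abbb/acac meet in 1. 2b->2: ok.
abbc: 2c undefined. 2c->0: ok.
abca: 3a undefined. 3a->0: no, cccab/acac meet in 1. 3a->1: ok.
All examples now run through 4 states with every (state, symbol) defined. Accept strings end in {2}, Reject strings end in {0,1,3}; accept={2}.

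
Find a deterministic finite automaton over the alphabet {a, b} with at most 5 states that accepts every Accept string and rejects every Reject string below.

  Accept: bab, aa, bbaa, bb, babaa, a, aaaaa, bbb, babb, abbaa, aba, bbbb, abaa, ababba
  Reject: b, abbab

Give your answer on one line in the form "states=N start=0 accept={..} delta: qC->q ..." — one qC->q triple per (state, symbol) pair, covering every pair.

states=3 start=0 accept={0,2} delta: 0a->0 0b->1 1a->2 1b->2 2a->0 2b->2

State merging on the prefix tree: take the shortest (then alphabetical) example prefix whose next move is undefined and point that move at state 0, else 1, else 2, ...; a target is out if some Accept/Reject pair would then sit in one state with the same input left (inseparable). If every existing state is out, open a new one.
a: 0a undefined. 0a->0: ok.
b: 0b undefined. 0b->0: no, bab/b meet in 0. Open state 1: 0b->1.
ba: 1a undefined. 1a->0: no, bab/b meet in 1. 1a->1: no, aba/b meet in 1. Open state 2: 1a->2.
bb: 1b undefined. 1b->0: no, bbb/b meet in 1. 1b->1: no, bab/abbab meet in 2 with "b" left. 1b->2: ok.
bab: 2b undefined. 2b->0: no, babb/b meet in 1. 2b->1: no, bab/b meet in 1. 2b->2: ok.
bba: 2a undefined. 2a->0: ok.
All examples now run through 3 states with every (state, symbol) defined. Accept strings end in {0,2}, Reject strings end in {1}; accept={0,2}.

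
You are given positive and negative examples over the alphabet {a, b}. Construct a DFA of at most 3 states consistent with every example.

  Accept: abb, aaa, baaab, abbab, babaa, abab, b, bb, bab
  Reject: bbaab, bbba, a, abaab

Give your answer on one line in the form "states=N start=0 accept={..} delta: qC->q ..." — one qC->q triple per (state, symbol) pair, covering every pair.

states=3 start=0 accept={0,2} delta: 0a->1 0b->0 1a->2 1b->0 2a->0 2b->1

Fold the examples into a partial DFA from state 0: repeatedly fix the first undefined (state, symbol) met by the shortest-then-alphabetical prefix, trying targets in increasing order and rejecting any under which an Accept and a Reject string meet in one state with the same remainder; add a state when all current targets are rejected. Accepting states are where Accept strings end.
a: 0a undefined. 0a->0: no, aaa/a meet in 0. Open state 1: 0a->1.
b: 0b undefined. 0b->0: ok.
aa: 1a undefined. 1a->0: no, aaa/bbba meet in 1. 1a->1: no, aaa/bbba meet in 1. Open state 2: 1a->2.
ab: 1b undefined. 1b->0: ok.
aaa: 2a undefined. 2a->0: ok.
abaab: 2b undefined. 2b->0: no, abb/bbaab meet in 0. 2b->1: ok.
All examples now run through 3 states with every (state, symbol) defined. Accept strings end in {0,2}, Reject strings end in {1}; accept={0,2}.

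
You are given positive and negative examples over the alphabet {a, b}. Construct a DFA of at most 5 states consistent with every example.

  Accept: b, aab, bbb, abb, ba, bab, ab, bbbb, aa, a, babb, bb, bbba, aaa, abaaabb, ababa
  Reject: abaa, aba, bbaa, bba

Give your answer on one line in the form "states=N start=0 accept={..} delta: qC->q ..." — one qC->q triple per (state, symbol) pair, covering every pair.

states=4 start=0 accept={0,1,2} delta: 0a->1 0b->1 1a->0 1b->2 2a->3 2b->0 3a->3 3b->0

State merging on the prefix tree: take the shortest (then alphabetical) example prefix whose next move is undefined and point that move at state 0, else 1, else 2, ...; a target is out if some Accept/Reject pair would then sit in one state with the same input left (inseparable). If every existing state is out, open a new one.
a: 0a undefined. 0a->0: no, ba/aba meet in 0 with "ba" left. Open state 1: 0a->1.
b: 0b undefined. 0b->0: no, ba/bba meet in 1. 0b->1: ok.
aa: 1a undefined. 1a->0: ok.
ab: 1b undefined. 1b->0: no, b/aba meet in 1. 1b->1: no, b/abaa meet in 1. Open state 2: 1b->2.
aba: 2a undefined. 2a->0: no, b/abaa meet in 1. 2a->1: no, b/aba meet in 1. 2a->2: no, ab/abaa meet in 2. Open state 3: 2a->3.
abb: 2b undefined. 2b->0: ok.
abaa: 3a undefined. 3a->0: no, bbb/abaa meet in 0. 3a->1: no, b/abaa meet in 1. 3a->2: no, ab/abaa meet in 2. 3a->3: ok.
abab: 3b undefined. 3b->0: ok.
All examples now run through 4 states with every (state, symbol) defined. Accept strings end in {0,1,2}, Reject strings end in {3}; accept={0,1,2}.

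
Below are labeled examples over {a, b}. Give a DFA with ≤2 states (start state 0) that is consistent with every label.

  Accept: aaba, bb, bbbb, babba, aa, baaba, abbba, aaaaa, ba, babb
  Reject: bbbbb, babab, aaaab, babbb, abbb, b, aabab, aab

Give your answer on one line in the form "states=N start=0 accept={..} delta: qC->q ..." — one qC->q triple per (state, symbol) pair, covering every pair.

Fold the examples into a partial DFA from state 0: repeatedly fix the first undefined (state, symbol) met by the shortest-then-alphabetical prefix, trying targets in increasing order and rejecting any under which an Accept and a Reject string meet in one state with the same remainder; add a state when all current targets are rejected. Accepting states are where Accept strings end.
a: 0a undefined. 0a->0: ok.
b: 0b undefined. 0b->0: no, aaba/bbbbb meet in 0. Open state 1: 0b->1.
ba: 1a undefined. 1a->0: ok.
bb: 1b undefined. 1b->0: ok.
All examples now run through 2 states with every (state, symbol) defined. Accept strings end in {0}, Reject strings end in {1}; accept={0}.

states=2 start=0 accept={0} delta: 0a->0 0b->1 1a->0 1b->0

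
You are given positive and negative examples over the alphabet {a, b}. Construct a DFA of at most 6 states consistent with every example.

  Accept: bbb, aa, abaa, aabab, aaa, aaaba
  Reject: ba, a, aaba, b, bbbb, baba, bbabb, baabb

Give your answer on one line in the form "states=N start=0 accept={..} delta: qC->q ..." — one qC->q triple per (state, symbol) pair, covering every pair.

states=5 start=0 accept={3,4} delta: 0a->1 0b->2 1a->3 1b->0 2a->0 2b->3 3a->4 3b->4 4a->2 4b->1

State merging on the prefix tree: take the shortest (then alphabetical) example prefix whose next move is undefined and point that move at state 0, else 1, else 2, ...; a target is out if some Accept/Reject pair would then sit in one state with the same input left (inseparable). If every existing state is out, open a new one.
a: 0a undefined. 0a->0: no, aa/a meet in 0. Open state 1: 0a->1.
b: 0b undefined. 0b->0: no, bbb/b meet in 0. 0b->1: no, aa/ba meet in 1 with "a" left. Open state 2: 0b->2.
aa: 1a undefined. 1a->0: no, aaa/a meet in 1. 1a->1: no, aa/a meet in 1. 1a->2: no, aa/b meet in 2. Open state 3: 1a->3.
ab: 1b undefined. 1b->0: ok.
ba: 2a undefined. 2a->0: ok.
bb: 2b undefined. 2b->0: no, bbb/b meet in 2. 2b->1: no, bbb/ba meet in 0. 2b->2: no, bbb/b meet in 2. 2b->3: ok.
aaa: 3a undefined. 3a->0: no, aa/bbabb meet in 3. 3a->1: no, aaa/a meet in 1. 3a->2: no, bbb/bbabb meet in 3 with "b" left. 3a->3: no, aaaba/aaba meet in 3 with "ba" left. Open state 4: 3a->4.
aab: 3b undefined. 3b->0: no, bbb/ba meet in 0. 3b->1: no, bbb/a meet in 1. 3b->2: no, bbb/b meet in 2. 3b->3: no, bbb/bbbb meet in 3. 3b->4: ok.
aaab: 4b undefined. 4b->0: no, aaaba/a meet in 1. 4b->1: ok.
aaba: 4a undefined. 4a->0: no, aabab/b meet in 2. 4a->1: no, aabab/ba meet in 0. 4a->2: ok.
All examples now run through 5 states with every (state, symbol) defined. Accept strings end in {3,4}, Reject strings end in {0,1,2}; accept={3,4}.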